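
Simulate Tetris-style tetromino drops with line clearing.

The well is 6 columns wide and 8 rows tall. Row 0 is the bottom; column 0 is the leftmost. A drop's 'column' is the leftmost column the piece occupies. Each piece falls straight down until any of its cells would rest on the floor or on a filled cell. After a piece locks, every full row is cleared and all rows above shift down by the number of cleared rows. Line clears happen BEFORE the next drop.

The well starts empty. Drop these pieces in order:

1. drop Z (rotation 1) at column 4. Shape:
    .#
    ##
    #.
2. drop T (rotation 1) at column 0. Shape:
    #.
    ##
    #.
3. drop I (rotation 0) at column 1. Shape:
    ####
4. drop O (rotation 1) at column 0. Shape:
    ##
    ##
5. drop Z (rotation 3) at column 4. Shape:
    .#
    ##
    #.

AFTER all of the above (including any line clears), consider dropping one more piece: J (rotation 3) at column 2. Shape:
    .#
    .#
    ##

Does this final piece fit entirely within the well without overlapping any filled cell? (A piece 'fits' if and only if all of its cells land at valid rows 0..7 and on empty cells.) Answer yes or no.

Answer: yes

Derivation:
Drop 1: Z rot1 at col 4 lands with bottom-row=0; cleared 0 line(s) (total 0); column heights now [0 0 0 0 2 3], max=3
Drop 2: T rot1 at col 0 lands with bottom-row=0; cleared 0 line(s) (total 0); column heights now [3 2 0 0 2 3], max=3
Drop 3: I rot0 at col 1 lands with bottom-row=2; cleared 1 line(s) (total 1); column heights now [2 2 0 0 2 2], max=2
Drop 4: O rot1 at col 0 lands with bottom-row=2; cleared 0 line(s) (total 1); column heights now [4 4 0 0 2 2], max=4
Drop 5: Z rot3 at col 4 lands with bottom-row=2; cleared 0 line(s) (total 1); column heights now [4 4 0 0 4 5], max=5
Test piece J rot3 at col 2 (width 2): heights before test = [4 4 0 0 4 5]; fits = True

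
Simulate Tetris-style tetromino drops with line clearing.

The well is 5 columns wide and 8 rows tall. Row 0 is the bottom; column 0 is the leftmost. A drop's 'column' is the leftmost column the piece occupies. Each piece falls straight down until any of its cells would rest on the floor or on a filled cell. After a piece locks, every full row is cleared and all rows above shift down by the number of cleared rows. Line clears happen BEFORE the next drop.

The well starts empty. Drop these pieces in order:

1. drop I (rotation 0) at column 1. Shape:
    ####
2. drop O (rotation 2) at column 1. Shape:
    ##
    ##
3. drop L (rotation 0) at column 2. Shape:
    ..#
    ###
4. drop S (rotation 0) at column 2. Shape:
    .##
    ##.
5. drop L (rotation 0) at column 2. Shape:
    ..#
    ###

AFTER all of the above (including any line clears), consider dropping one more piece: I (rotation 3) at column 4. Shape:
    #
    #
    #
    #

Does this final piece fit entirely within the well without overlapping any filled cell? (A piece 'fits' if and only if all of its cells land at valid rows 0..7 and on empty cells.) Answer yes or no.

Answer: no

Derivation:
Drop 1: I rot0 at col 1 lands with bottom-row=0; cleared 0 line(s) (total 0); column heights now [0 1 1 1 1], max=1
Drop 2: O rot2 at col 1 lands with bottom-row=1; cleared 0 line(s) (total 0); column heights now [0 3 3 1 1], max=3
Drop 3: L rot0 at col 2 lands with bottom-row=3; cleared 0 line(s) (total 0); column heights now [0 3 4 4 5], max=5
Drop 4: S rot0 at col 2 lands with bottom-row=4; cleared 0 line(s) (total 0); column heights now [0 3 5 6 6], max=6
Drop 5: L rot0 at col 2 lands with bottom-row=6; cleared 0 line(s) (total 0); column heights now [0 3 7 7 8], max=8
Test piece I rot3 at col 4 (width 1): heights before test = [0 3 7 7 8]; fits = False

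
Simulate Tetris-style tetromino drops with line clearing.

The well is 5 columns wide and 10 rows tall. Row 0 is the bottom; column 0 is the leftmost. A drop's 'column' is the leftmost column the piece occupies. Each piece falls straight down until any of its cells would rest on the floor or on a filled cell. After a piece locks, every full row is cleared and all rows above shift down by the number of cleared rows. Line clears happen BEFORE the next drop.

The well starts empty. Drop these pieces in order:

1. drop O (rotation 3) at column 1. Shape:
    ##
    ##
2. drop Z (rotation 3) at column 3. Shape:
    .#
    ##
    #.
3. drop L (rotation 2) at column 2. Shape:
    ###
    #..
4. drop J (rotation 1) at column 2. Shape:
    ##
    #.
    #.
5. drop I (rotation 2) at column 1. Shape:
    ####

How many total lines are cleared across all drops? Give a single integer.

Answer: 0

Derivation:
Drop 1: O rot3 at col 1 lands with bottom-row=0; cleared 0 line(s) (total 0); column heights now [0 2 2 0 0], max=2
Drop 2: Z rot3 at col 3 lands with bottom-row=0; cleared 0 line(s) (total 0); column heights now [0 2 2 2 3], max=3
Drop 3: L rot2 at col 2 lands with bottom-row=2; cleared 0 line(s) (total 0); column heights now [0 2 4 4 4], max=4
Drop 4: J rot1 at col 2 lands with bottom-row=4; cleared 0 line(s) (total 0); column heights now [0 2 7 7 4], max=7
Drop 5: I rot2 at col 1 lands with bottom-row=7; cleared 0 line(s) (total 0); column heights now [0 8 8 8 8], max=8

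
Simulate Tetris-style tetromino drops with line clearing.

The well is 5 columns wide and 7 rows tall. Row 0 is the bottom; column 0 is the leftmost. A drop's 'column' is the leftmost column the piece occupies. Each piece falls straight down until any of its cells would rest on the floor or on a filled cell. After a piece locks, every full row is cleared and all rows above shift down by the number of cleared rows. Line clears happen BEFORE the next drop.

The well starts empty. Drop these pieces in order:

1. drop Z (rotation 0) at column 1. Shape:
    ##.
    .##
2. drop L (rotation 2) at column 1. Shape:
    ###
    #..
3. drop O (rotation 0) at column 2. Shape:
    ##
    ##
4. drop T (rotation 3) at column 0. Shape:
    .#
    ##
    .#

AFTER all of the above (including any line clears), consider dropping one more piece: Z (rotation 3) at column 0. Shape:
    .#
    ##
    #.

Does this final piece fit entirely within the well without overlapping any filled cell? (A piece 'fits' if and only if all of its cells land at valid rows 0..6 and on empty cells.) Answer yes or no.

Answer: no

Derivation:
Drop 1: Z rot0 at col 1 lands with bottom-row=0; cleared 0 line(s) (total 0); column heights now [0 2 2 1 0], max=2
Drop 2: L rot2 at col 1 lands with bottom-row=2; cleared 0 line(s) (total 0); column heights now [0 4 4 4 0], max=4
Drop 3: O rot0 at col 2 lands with bottom-row=4; cleared 0 line(s) (total 0); column heights now [0 4 6 6 0], max=6
Drop 4: T rot3 at col 0 lands with bottom-row=4; cleared 0 line(s) (total 0); column heights now [6 7 6 6 0], max=7
Test piece Z rot3 at col 0 (width 2): heights before test = [6 7 6 6 0]; fits = False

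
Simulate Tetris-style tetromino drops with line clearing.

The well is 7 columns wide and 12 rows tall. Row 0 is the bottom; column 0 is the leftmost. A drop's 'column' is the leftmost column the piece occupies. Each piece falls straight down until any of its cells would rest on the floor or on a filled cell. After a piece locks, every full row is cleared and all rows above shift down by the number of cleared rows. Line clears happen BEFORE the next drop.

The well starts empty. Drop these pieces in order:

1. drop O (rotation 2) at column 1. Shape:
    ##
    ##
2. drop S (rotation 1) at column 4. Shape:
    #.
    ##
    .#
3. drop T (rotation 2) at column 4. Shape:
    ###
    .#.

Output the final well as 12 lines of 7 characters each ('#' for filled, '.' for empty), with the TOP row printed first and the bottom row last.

Answer: .......
.......
.......
.......
.......
.......
.......
.......
....###
....##.
.##.##.
.##..#.

Derivation:
Drop 1: O rot2 at col 1 lands with bottom-row=0; cleared 0 line(s) (total 0); column heights now [0 2 2 0 0 0 0], max=2
Drop 2: S rot1 at col 4 lands with bottom-row=0; cleared 0 line(s) (total 0); column heights now [0 2 2 0 3 2 0], max=3
Drop 3: T rot2 at col 4 lands with bottom-row=2; cleared 0 line(s) (total 0); column heights now [0 2 2 0 4 4 4], max=4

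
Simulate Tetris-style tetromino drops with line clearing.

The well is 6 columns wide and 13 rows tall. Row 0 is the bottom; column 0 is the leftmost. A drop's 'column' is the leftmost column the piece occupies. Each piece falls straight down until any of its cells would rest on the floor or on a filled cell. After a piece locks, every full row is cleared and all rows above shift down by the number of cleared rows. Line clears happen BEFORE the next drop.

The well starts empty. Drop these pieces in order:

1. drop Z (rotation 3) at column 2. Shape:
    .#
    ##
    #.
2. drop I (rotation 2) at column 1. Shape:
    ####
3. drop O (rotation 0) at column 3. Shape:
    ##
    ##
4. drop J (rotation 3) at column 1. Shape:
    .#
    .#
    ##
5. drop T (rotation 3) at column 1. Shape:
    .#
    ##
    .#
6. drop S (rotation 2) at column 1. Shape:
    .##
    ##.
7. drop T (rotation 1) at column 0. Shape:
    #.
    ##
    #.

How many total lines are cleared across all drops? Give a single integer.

Answer: 0

Derivation:
Drop 1: Z rot3 at col 2 lands with bottom-row=0; cleared 0 line(s) (total 0); column heights now [0 0 2 3 0 0], max=3
Drop 2: I rot2 at col 1 lands with bottom-row=3; cleared 0 line(s) (total 0); column heights now [0 4 4 4 4 0], max=4
Drop 3: O rot0 at col 3 lands with bottom-row=4; cleared 0 line(s) (total 0); column heights now [0 4 4 6 6 0], max=6
Drop 4: J rot3 at col 1 lands with bottom-row=4; cleared 0 line(s) (total 0); column heights now [0 5 7 6 6 0], max=7
Drop 5: T rot3 at col 1 lands with bottom-row=7; cleared 0 line(s) (total 0); column heights now [0 9 10 6 6 0], max=10
Drop 6: S rot2 at col 1 lands with bottom-row=10; cleared 0 line(s) (total 0); column heights now [0 11 12 12 6 0], max=12
Drop 7: T rot1 at col 0 lands with bottom-row=10; cleared 0 line(s) (total 0); column heights now [13 12 12 12 6 0], max=13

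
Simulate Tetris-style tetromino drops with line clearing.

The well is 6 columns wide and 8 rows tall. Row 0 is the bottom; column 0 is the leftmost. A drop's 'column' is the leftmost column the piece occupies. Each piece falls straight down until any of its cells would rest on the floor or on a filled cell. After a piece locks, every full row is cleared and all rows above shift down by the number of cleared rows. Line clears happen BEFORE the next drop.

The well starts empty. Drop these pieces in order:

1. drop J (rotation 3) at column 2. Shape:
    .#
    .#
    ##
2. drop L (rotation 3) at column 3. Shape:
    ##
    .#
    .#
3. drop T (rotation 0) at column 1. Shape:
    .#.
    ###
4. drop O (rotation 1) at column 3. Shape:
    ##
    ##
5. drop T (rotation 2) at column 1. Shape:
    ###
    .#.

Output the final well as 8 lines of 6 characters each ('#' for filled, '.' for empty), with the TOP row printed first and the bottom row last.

Answer: .###..
..###.
..###.
.###..
...##.
...##.
...##.
..##..

Derivation:
Drop 1: J rot3 at col 2 lands with bottom-row=0; cleared 0 line(s) (total 0); column heights now [0 0 1 3 0 0], max=3
Drop 2: L rot3 at col 3 lands with bottom-row=1; cleared 0 line(s) (total 0); column heights now [0 0 1 4 4 0], max=4
Drop 3: T rot0 at col 1 lands with bottom-row=4; cleared 0 line(s) (total 0); column heights now [0 5 6 5 4 0], max=6
Drop 4: O rot1 at col 3 lands with bottom-row=5; cleared 0 line(s) (total 0); column heights now [0 5 6 7 7 0], max=7
Drop 5: T rot2 at col 1 lands with bottom-row=6; cleared 0 line(s) (total 0); column heights now [0 8 8 8 7 0], max=8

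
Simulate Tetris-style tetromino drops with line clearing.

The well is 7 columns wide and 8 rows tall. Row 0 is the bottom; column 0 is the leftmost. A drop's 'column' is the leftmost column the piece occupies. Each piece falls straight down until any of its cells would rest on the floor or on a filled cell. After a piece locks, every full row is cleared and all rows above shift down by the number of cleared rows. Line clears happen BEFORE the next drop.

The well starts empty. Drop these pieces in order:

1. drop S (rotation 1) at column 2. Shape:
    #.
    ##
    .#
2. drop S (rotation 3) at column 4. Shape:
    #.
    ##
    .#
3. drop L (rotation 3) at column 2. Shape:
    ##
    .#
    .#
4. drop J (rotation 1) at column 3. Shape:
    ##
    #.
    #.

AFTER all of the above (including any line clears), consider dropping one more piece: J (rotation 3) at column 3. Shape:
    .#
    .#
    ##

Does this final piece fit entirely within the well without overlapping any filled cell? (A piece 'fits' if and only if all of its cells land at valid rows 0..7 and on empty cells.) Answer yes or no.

Drop 1: S rot1 at col 2 lands with bottom-row=0; cleared 0 line(s) (total 0); column heights now [0 0 3 2 0 0 0], max=3
Drop 2: S rot3 at col 4 lands with bottom-row=0; cleared 0 line(s) (total 0); column heights now [0 0 3 2 3 2 0], max=3
Drop 3: L rot3 at col 2 lands with bottom-row=2; cleared 0 line(s) (total 0); column heights now [0 0 5 5 3 2 0], max=5
Drop 4: J rot1 at col 3 lands with bottom-row=5; cleared 0 line(s) (total 0); column heights now [0 0 5 8 8 2 0], max=8
Test piece J rot3 at col 3 (width 2): heights before test = [0 0 5 8 8 2 0]; fits = False

Answer: no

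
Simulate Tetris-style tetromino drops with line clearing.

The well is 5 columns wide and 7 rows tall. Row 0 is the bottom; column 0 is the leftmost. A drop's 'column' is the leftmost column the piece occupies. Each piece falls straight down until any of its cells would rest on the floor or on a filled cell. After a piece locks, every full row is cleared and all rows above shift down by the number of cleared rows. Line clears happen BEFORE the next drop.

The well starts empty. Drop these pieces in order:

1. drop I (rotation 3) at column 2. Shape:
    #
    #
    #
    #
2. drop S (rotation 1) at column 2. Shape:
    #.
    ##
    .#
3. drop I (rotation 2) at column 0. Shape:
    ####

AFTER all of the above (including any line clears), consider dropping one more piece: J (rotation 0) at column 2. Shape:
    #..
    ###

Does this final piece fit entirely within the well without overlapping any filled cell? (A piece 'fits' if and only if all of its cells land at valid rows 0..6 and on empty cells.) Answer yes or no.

Answer: no

Derivation:
Drop 1: I rot3 at col 2 lands with bottom-row=0; cleared 0 line(s) (total 0); column heights now [0 0 4 0 0], max=4
Drop 2: S rot1 at col 2 lands with bottom-row=3; cleared 0 line(s) (total 0); column heights now [0 0 6 5 0], max=6
Drop 3: I rot2 at col 0 lands with bottom-row=6; cleared 0 line(s) (total 0); column heights now [7 7 7 7 0], max=7
Test piece J rot0 at col 2 (width 3): heights before test = [7 7 7 7 0]; fits = False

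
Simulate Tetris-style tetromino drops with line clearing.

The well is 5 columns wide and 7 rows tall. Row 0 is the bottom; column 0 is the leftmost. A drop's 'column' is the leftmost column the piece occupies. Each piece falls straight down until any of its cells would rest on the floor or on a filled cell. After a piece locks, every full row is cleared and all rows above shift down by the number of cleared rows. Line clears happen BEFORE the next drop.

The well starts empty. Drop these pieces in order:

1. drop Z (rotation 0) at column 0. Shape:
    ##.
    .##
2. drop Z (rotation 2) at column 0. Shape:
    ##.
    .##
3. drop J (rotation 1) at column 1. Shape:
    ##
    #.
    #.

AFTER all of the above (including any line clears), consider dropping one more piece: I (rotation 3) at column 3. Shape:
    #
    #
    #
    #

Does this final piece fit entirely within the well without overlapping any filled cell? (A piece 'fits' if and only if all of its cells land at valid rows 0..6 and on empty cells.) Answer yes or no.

Drop 1: Z rot0 at col 0 lands with bottom-row=0; cleared 0 line(s) (total 0); column heights now [2 2 1 0 0], max=2
Drop 2: Z rot2 at col 0 lands with bottom-row=2; cleared 0 line(s) (total 0); column heights now [4 4 3 0 0], max=4
Drop 3: J rot1 at col 1 lands with bottom-row=4; cleared 0 line(s) (total 0); column heights now [4 7 7 0 0], max=7
Test piece I rot3 at col 3 (width 1): heights before test = [4 7 7 0 0]; fits = True

Answer: yes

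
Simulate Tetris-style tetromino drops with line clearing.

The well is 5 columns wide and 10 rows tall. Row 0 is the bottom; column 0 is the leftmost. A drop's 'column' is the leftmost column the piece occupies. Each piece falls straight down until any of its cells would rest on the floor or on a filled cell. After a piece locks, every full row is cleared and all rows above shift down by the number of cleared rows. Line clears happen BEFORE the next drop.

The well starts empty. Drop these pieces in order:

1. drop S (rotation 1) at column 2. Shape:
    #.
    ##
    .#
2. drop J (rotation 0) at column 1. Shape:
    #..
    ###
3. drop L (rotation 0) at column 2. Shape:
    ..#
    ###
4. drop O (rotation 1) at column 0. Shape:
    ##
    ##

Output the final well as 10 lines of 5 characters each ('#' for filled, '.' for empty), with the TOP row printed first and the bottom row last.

Answer: .....
.....
.....
##...
##..#
.####
.###.
..#..
..##.
...#.

Derivation:
Drop 1: S rot1 at col 2 lands with bottom-row=0; cleared 0 line(s) (total 0); column heights now [0 0 3 2 0], max=3
Drop 2: J rot0 at col 1 lands with bottom-row=3; cleared 0 line(s) (total 0); column heights now [0 5 4 4 0], max=5
Drop 3: L rot0 at col 2 lands with bottom-row=4; cleared 0 line(s) (total 0); column heights now [0 5 5 5 6], max=6
Drop 4: O rot1 at col 0 lands with bottom-row=5; cleared 0 line(s) (total 0); column heights now [7 7 5 5 6], max=7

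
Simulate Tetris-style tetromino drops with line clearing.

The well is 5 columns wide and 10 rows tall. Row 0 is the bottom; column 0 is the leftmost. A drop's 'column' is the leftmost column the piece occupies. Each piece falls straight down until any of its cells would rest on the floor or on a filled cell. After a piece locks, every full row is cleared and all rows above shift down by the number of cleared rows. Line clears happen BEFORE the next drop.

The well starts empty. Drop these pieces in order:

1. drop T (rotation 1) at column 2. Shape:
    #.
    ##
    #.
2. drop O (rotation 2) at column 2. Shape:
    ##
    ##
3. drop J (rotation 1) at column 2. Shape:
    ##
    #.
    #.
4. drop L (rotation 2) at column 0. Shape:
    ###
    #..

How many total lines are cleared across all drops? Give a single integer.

Answer: 0

Derivation:
Drop 1: T rot1 at col 2 lands with bottom-row=0; cleared 0 line(s) (total 0); column heights now [0 0 3 2 0], max=3
Drop 2: O rot2 at col 2 lands with bottom-row=3; cleared 0 line(s) (total 0); column heights now [0 0 5 5 0], max=5
Drop 3: J rot1 at col 2 lands with bottom-row=5; cleared 0 line(s) (total 0); column heights now [0 0 8 8 0], max=8
Drop 4: L rot2 at col 0 lands with bottom-row=7; cleared 0 line(s) (total 0); column heights now [9 9 9 8 0], max=9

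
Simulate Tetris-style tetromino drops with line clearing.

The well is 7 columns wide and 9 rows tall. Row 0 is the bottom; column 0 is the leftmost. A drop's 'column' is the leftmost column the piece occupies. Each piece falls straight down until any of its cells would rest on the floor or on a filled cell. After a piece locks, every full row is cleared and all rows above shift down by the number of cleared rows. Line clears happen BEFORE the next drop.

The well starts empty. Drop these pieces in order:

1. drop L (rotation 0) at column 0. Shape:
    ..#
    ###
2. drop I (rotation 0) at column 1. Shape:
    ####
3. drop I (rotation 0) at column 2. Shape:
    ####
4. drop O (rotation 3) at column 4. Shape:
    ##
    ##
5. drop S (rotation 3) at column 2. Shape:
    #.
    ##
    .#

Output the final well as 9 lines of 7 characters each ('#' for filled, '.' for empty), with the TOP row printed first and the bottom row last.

Drop 1: L rot0 at col 0 lands with bottom-row=0; cleared 0 line(s) (total 0); column heights now [1 1 2 0 0 0 0], max=2
Drop 2: I rot0 at col 1 lands with bottom-row=2; cleared 0 line(s) (total 0); column heights now [1 3 3 3 3 0 0], max=3
Drop 3: I rot0 at col 2 lands with bottom-row=3; cleared 0 line(s) (total 0); column heights now [1 3 4 4 4 4 0], max=4
Drop 4: O rot3 at col 4 lands with bottom-row=4; cleared 0 line(s) (total 0); column heights now [1 3 4 4 6 6 0], max=6
Drop 5: S rot3 at col 2 lands with bottom-row=4; cleared 0 line(s) (total 0); column heights now [1 3 7 6 6 6 0], max=7

Answer: .......
.......
..#....
..####.
...###.
..####.
.####..
..#....
###....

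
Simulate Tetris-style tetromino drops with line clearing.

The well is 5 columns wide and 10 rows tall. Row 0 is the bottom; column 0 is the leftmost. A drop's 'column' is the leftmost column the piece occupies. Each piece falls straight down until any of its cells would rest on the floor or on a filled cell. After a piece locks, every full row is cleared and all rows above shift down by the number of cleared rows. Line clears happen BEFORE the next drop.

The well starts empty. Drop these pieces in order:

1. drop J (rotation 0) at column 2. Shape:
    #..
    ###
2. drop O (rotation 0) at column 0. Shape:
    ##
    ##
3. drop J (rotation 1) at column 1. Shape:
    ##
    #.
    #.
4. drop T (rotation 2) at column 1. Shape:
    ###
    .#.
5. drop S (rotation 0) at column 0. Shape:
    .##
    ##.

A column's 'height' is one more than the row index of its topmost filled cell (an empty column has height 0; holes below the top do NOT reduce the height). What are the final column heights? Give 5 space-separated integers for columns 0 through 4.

Drop 1: J rot0 at col 2 lands with bottom-row=0; cleared 0 line(s) (total 0); column heights now [0 0 2 1 1], max=2
Drop 2: O rot0 at col 0 lands with bottom-row=0; cleared 1 line(s) (total 1); column heights now [1 1 1 0 0], max=1
Drop 3: J rot1 at col 1 lands with bottom-row=1; cleared 0 line(s) (total 1); column heights now [1 4 4 0 0], max=4
Drop 4: T rot2 at col 1 lands with bottom-row=4; cleared 0 line(s) (total 1); column heights now [1 6 6 6 0], max=6
Drop 5: S rot0 at col 0 lands with bottom-row=6; cleared 0 line(s) (total 1); column heights now [7 8 8 6 0], max=8

Answer: 7 8 8 6 0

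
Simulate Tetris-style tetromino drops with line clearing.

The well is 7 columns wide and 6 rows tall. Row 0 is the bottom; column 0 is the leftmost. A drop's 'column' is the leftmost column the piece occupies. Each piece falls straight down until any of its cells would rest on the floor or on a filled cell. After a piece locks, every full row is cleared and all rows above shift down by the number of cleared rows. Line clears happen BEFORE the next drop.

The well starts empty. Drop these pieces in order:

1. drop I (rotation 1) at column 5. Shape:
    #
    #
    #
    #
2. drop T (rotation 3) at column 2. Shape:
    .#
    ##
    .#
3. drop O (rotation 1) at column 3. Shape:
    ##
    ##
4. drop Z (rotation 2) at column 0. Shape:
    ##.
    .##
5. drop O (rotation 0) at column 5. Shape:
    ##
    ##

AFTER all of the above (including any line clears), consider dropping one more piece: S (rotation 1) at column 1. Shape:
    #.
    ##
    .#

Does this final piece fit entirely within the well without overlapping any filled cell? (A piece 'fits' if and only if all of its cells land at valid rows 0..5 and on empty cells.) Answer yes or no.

Drop 1: I rot1 at col 5 lands with bottom-row=0; cleared 0 line(s) (total 0); column heights now [0 0 0 0 0 4 0], max=4
Drop 2: T rot3 at col 2 lands with bottom-row=0; cleared 0 line(s) (total 0); column heights now [0 0 2 3 0 4 0], max=4
Drop 3: O rot1 at col 3 lands with bottom-row=3; cleared 0 line(s) (total 0); column heights now [0 0 2 5 5 4 0], max=5
Drop 4: Z rot2 at col 0 lands with bottom-row=2; cleared 0 line(s) (total 0); column heights now [4 4 3 5 5 4 0], max=5
Drop 5: O rot0 at col 5 lands with bottom-row=4; cleared 0 line(s) (total 0); column heights now [4 4 3 5 5 6 6], max=6
Test piece S rot1 at col 1 (width 2): heights before test = [4 4 3 5 5 6 6]; fits = True

Answer: yes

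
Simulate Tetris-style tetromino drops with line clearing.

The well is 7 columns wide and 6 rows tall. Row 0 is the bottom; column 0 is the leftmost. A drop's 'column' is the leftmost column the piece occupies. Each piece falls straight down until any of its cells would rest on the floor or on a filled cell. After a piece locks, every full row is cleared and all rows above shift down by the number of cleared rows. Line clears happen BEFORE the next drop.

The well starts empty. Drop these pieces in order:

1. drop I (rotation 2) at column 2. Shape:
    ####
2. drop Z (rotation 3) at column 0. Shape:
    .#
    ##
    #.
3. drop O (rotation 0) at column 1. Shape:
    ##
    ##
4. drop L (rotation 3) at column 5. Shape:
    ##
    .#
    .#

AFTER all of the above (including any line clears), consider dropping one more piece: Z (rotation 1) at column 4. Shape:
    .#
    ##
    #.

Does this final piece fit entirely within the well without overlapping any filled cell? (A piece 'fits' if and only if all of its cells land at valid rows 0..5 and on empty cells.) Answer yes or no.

Answer: yes

Derivation:
Drop 1: I rot2 at col 2 lands with bottom-row=0; cleared 0 line(s) (total 0); column heights now [0 0 1 1 1 1 0], max=1
Drop 2: Z rot3 at col 0 lands with bottom-row=0; cleared 0 line(s) (total 0); column heights now [2 3 1 1 1 1 0], max=3
Drop 3: O rot0 at col 1 lands with bottom-row=3; cleared 0 line(s) (total 0); column heights now [2 5 5 1 1 1 0], max=5
Drop 4: L rot3 at col 5 lands with bottom-row=0; cleared 0 line(s) (total 0); column heights now [2 5 5 1 1 3 3], max=5
Test piece Z rot1 at col 4 (width 2): heights before test = [2 5 5 1 1 3 3]; fits = True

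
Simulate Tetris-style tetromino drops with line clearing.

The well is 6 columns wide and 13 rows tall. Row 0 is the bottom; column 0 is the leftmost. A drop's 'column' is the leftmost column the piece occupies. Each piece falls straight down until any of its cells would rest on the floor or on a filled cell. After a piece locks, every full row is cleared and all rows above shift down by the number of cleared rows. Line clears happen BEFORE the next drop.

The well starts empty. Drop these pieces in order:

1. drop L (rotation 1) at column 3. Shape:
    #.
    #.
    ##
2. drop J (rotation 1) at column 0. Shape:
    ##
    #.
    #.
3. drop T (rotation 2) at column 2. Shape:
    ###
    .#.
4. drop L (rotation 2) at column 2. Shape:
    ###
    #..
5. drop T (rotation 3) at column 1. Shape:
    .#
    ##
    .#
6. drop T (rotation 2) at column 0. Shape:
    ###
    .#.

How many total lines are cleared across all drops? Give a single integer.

Drop 1: L rot1 at col 3 lands with bottom-row=0; cleared 0 line(s) (total 0); column heights now [0 0 0 3 1 0], max=3
Drop 2: J rot1 at col 0 lands with bottom-row=0; cleared 0 line(s) (total 0); column heights now [3 3 0 3 1 0], max=3
Drop 3: T rot2 at col 2 lands with bottom-row=3; cleared 0 line(s) (total 0); column heights now [3 3 5 5 5 0], max=5
Drop 4: L rot2 at col 2 lands with bottom-row=5; cleared 0 line(s) (total 0); column heights now [3 3 7 7 7 0], max=7
Drop 5: T rot3 at col 1 lands with bottom-row=7; cleared 0 line(s) (total 0); column heights now [3 9 10 7 7 0], max=10
Drop 6: T rot2 at col 0 lands with bottom-row=9; cleared 0 line(s) (total 0); column heights now [11 11 11 7 7 0], max=11

Answer: 0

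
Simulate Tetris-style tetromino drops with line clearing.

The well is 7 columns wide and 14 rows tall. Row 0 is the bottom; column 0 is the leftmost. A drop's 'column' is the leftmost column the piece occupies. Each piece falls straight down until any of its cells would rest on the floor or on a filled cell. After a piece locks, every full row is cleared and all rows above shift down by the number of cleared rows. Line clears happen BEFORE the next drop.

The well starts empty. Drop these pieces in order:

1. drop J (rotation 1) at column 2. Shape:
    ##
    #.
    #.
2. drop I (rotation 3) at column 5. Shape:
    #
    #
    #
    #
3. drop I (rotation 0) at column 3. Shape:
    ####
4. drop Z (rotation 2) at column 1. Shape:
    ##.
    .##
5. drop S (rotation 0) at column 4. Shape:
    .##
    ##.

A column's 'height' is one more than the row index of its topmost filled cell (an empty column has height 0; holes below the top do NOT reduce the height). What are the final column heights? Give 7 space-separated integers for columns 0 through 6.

Answer: 0 7 7 6 6 7 7

Derivation:
Drop 1: J rot1 at col 2 lands with bottom-row=0; cleared 0 line(s) (total 0); column heights now [0 0 3 3 0 0 0], max=3
Drop 2: I rot3 at col 5 lands with bottom-row=0; cleared 0 line(s) (total 0); column heights now [0 0 3 3 0 4 0], max=4
Drop 3: I rot0 at col 3 lands with bottom-row=4; cleared 0 line(s) (total 0); column heights now [0 0 3 5 5 5 5], max=5
Drop 4: Z rot2 at col 1 lands with bottom-row=5; cleared 0 line(s) (total 0); column heights now [0 7 7 6 5 5 5], max=7
Drop 5: S rot0 at col 4 lands with bottom-row=5; cleared 0 line(s) (total 0); column heights now [0 7 7 6 6 7 7], max=7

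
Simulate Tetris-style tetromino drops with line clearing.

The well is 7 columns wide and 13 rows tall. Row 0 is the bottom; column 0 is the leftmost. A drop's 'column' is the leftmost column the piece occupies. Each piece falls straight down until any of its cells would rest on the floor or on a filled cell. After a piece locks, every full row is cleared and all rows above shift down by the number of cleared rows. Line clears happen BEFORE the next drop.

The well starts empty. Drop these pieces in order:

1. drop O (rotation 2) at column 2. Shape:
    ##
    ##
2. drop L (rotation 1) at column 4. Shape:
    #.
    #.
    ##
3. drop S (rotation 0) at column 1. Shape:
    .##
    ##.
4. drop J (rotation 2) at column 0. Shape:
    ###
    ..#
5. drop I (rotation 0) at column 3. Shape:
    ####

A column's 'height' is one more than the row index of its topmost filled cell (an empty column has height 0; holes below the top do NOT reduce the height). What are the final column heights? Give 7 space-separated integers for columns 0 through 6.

Answer: 6 6 6 5 5 5 5

Derivation:
Drop 1: O rot2 at col 2 lands with bottom-row=0; cleared 0 line(s) (total 0); column heights now [0 0 2 2 0 0 0], max=2
Drop 2: L rot1 at col 4 lands with bottom-row=0; cleared 0 line(s) (total 0); column heights now [0 0 2 2 3 1 0], max=3
Drop 3: S rot0 at col 1 lands with bottom-row=2; cleared 0 line(s) (total 0); column heights now [0 3 4 4 3 1 0], max=4
Drop 4: J rot2 at col 0 lands with bottom-row=4; cleared 0 line(s) (total 0); column heights now [6 6 6 4 3 1 0], max=6
Drop 5: I rot0 at col 3 lands with bottom-row=4; cleared 0 line(s) (total 0); column heights now [6 6 6 5 5 5 5], max=6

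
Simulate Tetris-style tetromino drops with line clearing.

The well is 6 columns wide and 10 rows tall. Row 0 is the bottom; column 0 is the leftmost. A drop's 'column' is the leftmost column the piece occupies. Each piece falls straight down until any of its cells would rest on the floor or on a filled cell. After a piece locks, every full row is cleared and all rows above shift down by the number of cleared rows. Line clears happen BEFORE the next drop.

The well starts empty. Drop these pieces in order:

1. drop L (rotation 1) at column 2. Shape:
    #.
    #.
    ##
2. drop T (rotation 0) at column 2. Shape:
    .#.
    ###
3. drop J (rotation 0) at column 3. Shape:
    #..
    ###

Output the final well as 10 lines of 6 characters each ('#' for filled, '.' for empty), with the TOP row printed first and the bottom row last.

Drop 1: L rot1 at col 2 lands with bottom-row=0; cleared 0 line(s) (total 0); column heights now [0 0 3 1 0 0], max=3
Drop 2: T rot0 at col 2 lands with bottom-row=3; cleared 0 line(s) (total 0); column heights now [0 0 4 5 4 0], max=5
Drop 3: J rot0 at col 3 lands with bottom-row=5; cleared 0 line(s) (total 0); column heights now [0 0 4 7 6 6], max=7

Answer: ......
......
......
...#..
...###
...#..
..###.
..#...
..#...
..##..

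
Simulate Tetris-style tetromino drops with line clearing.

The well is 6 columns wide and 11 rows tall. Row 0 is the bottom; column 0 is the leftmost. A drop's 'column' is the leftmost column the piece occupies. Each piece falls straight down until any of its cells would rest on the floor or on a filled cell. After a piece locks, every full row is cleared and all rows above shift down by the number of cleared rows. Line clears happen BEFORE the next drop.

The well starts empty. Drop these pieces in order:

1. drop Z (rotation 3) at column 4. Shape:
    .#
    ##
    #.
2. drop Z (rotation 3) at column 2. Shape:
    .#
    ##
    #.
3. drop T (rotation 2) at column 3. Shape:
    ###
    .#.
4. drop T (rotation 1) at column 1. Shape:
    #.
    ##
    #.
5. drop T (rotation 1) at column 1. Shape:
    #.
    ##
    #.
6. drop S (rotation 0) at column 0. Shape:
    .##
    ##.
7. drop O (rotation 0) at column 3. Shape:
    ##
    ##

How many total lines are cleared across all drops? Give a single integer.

Drop 1: Z rot3 at col 4 lands with bottom-row=0; cleared 0 line(s) (total 0); column heights now [0 0 0 0 2 3], max=3
Drop 2: Z rot3 at col 2 lands with bottom-row=0; cleared 0 line(s) (total 0); column heights now [0 0 2 3 2 3], max=3
Drop 3: T rot2 at col 3 lands with bottom-row=2; cleared 0 line(s) (total 0); column heights now [0 0 2 4 4 4], max=4
Drop 4: T rot1 at col 1 lands with bottom-row=1; cleared 0 line(s) (total 0); column heights now [0 4 3 4 4 4], max=4
Drop 5: T rot1 at col 1 lands with bottom-row=4; cleared 0 line(s) (total 0); column heights now [0 7 6 4 4 4], max=7
Drop 6: S rot0 at col 0 lands with bottom-row=7; cleared 0 line(s) (total 0); column heights now [8 9 9 4 4 4], max=9
Drop 7: O rot0 at col 3 lands with bottom-row=4; cleared 0 line(s) (total 0); column heights now [8 9 9 6 6 4], max=9

Answer: 0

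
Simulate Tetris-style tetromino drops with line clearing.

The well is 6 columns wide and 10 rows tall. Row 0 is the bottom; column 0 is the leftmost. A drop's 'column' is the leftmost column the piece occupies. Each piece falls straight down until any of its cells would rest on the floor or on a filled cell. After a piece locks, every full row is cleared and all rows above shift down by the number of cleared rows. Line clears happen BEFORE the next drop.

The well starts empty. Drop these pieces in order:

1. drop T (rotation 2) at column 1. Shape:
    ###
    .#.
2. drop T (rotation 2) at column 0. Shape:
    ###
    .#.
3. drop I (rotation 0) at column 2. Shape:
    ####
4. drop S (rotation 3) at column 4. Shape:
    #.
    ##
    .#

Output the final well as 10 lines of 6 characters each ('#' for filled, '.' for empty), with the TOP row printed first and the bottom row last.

Answer: ......
......
....#.
....##
.....#
..####
###...
.#....
.###..
..#...

Derivation:
Drop 1: T rot2 at col 1 lands with bottom-row=0; cleared 0 line(s) (total 0); column heights now [0 2 2 2 0 0], max=2
Drop 2: T rot2 at col 0 lands with bottom-row=2; cleared 0 line(s) (total 0); column heights now [4 4 4 2 0 0], max=4
Drop 3: I rot0 at col 2 lands with bottom-row=4; cleared 0 line(s) (total 0); column heights now [4 4 5 5 5 5], max=5
Drop 4: S rot3 at col 4 lands with bottom-row=5; cleared 0 line(s) (total 0); column heights now [4 4 5 5 8 7], max=8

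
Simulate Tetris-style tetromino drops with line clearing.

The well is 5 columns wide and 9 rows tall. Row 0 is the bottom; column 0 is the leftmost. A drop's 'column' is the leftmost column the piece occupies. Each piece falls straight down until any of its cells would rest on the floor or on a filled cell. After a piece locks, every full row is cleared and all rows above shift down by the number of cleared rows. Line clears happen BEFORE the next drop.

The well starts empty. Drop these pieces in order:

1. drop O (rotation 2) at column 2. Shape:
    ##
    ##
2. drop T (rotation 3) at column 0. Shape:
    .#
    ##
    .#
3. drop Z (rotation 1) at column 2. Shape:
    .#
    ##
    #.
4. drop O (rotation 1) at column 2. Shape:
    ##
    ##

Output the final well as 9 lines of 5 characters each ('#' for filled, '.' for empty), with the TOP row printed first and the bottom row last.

Drop 1: O rot2 at col 2 lands with bottom-row=0; cleared 0 line(s) (total 0); column heights now [0 0 2 2 0], max=2
Drop 2: T rot3 at col 0 lands with bottom-row=0; cleared 0 line(s) (total 0); column heights now [2 3 2 2 0], max=3
Drop 3: Z rot1 at col 2 lands with bottom-row=2; cleared 0 line(s) (total 0); column heights now [2 3 4 5 0], max=5
Drop 4: O rot1 at col 2 lands with bottom-row=5; cleared 0 line(s) (total 0); column heights now [2 3 7 7 0], max=7

Answer: .....
.....
..##.
..##.
...#.
..##.
.##..
####.
.###.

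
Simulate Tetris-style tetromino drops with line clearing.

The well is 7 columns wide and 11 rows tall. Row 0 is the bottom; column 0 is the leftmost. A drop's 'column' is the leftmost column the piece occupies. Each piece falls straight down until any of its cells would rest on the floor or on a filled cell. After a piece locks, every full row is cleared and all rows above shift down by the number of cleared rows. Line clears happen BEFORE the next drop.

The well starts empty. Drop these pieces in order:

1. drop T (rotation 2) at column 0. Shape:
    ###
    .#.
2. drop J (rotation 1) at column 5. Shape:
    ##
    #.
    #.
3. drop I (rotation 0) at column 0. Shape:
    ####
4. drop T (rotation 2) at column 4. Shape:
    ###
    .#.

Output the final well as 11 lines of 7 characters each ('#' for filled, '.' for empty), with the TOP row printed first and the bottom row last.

Drop 1: T rot2 at col 0 lands with bottom-row=0; cleared 0 line(s) (total 0); column heights now [2 2 2 0 0 0 0], max=2
Drop 2: J rot1 at col 5 lands with bottom-row=0; cleared 0 line(s) (total 0); column heights now [2 2 2 0 0 3 3], max=3
Drop 3: I rot0 at col 0 lands with bottom-row=2; cleared 0 line(s) (total 0); column heights now [3 3 3 3 0 3 3], max=3
Drop 4: T rot2 at col 4 lands with bottom-row=3; cleared 0 line(s) (total 0); column heights now [3 3 3 3 5 5 5], max=5

Answer: .......
.......
.......
.......
.......
.......
....###
.....#.
####.##
###..#.
.#...#.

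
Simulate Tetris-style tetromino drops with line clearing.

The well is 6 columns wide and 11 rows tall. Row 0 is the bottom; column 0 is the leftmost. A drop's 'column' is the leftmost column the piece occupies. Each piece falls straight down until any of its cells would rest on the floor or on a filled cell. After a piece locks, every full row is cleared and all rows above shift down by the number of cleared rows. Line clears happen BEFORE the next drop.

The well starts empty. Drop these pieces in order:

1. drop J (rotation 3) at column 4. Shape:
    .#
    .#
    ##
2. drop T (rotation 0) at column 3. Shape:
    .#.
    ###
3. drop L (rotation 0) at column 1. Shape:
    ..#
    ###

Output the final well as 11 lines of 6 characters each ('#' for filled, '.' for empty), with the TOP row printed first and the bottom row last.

Answer: ......
......
......
......
......
...#..
.####.
...###
.....#
.....#
....##

Derivation:
Drop 1: J rot3 at col 4 lands with bottom-row=0; cleared 0 line(s) (total 0); column heights now [0 0 0 0 1 3], max=3
Drop 2: T rot0 at col 3 lands with bottom-row=3; cleared 0 line(s) (total 0); column heights now [0 0 0 4 5 4], max=5
Drop 3: L rot0 at col 1 lands with bottom-row=4; cleared 0 line(s) (total 0); column heights now [0 5 5 6 5 4], max=6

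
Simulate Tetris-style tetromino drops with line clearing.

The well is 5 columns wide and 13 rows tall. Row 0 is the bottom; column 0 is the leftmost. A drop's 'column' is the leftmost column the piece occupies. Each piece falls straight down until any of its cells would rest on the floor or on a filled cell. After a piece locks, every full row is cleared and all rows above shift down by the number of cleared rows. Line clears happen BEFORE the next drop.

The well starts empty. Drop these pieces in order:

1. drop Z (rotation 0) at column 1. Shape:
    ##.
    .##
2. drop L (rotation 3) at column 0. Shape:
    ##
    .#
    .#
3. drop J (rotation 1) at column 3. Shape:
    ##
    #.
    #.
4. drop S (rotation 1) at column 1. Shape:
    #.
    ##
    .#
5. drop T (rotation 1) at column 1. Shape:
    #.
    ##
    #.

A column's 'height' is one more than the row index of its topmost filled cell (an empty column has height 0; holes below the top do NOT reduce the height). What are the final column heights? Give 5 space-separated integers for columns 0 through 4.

Drop 1: Z rot0 at col 1 lands with bottom-row=0; cleared 0 line(s) (total 0); column heights now [0 2 2 1 0], max=2
Drop 2: L rot3 at col 0 lands with bottom-row=2; cleared 0 line(s) (total 0); column heights now [5 5 2 1 0], max=5
Drop 3: J rot1 at col 3 lands with bottom-row=1; cleared 0 line(s) (total 0); column heights now [5 5 2 4 4], max=5
Drop 4: S rot1 at col 1 lands with bottom-row=4; cleared 0 line(s) (total 0); column heights now [5 7 6 4 4], max=7
Drop 5: T rot1 at col 1 lands with bottom-row=7; cleared 0 line(s) (total 0); column heights now [5 10 9 4 4], max=10

Answer: 5 10 9 4 4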